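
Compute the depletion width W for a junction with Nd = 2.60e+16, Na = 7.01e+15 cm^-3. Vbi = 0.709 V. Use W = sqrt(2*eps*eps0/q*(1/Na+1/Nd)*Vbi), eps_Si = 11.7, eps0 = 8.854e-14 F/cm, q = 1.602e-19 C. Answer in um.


Step 1: 1/Na + 1/Nd = 1/7.01e+15 + 1/2.60e+16 = 1.81115e-16
Step 2: 2*eps*eps0/q = 2*11.7*8.854e-14/1.602e-19 = 1.293281e+07
Step 3: W^2 = 1.293281e+07 * 1.81115e-16 * 0.709 = 1.66071e-09
Step 4: W = sqrt(1.66071e-09) = 4.075e-05 cm = 0.4075 um

0.4075


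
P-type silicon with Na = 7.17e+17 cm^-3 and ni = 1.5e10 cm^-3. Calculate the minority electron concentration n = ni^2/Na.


Step 1: Majority hole concentration p ≈ Na = 7.17e+17 cm^-3
Step 2: n = ni^2 / Na = (1.5e10)^2 / 7.17e+17
Step 3: n = 3.14e+02 cm^-3

3.14e+02


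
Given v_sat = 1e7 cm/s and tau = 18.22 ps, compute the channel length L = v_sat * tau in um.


Step 1: tau in seconds = 18.22 ps * 1e-12 = 1.8220e-11 s
Step 2: L = v_sat * tau = 1e7 * 1.8220e-11 = 1.8220e-04 cm
Step 3: L in um = 1.8220e-04 * 1e4 = 1.822 um

1.822


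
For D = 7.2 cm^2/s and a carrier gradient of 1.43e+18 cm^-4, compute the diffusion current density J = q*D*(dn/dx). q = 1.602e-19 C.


Step 1: J = q * D * (dn/dx)
Step 2: J = 1.602e-19 * 7.2 * 1.43e+18
Step 3: J = 1.65e+00 A/cm^2

1.65e+00


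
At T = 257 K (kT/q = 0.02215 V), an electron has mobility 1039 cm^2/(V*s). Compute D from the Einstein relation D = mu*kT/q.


Step 1: D = mu * (kT/q)
Step 2: D = 1039 * 0.02215
Step 3: D = 23.01 cm^2/s

23.01


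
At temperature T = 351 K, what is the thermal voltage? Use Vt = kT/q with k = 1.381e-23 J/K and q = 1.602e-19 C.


Step 1: kT = 1.381e-23 * 351 = 4.84731e-21 J
Step 2: Vt = kT/q = 4.84731e-21 / 1.602e-19
Step 3: Vt = 0.03026 V

0.03026


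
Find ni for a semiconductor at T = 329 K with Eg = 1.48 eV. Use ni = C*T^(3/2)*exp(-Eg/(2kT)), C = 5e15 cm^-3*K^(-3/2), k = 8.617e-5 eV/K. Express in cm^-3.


Step 1: Compute kT = 8.617e-5 * 329 = 0.02834993 eV
Step 2: Exponent = -Eg/(2kT) = -1.48/(2*0.02834993) = -26.10236
Step 3: T^(3/2) = 329^1.5 = 5967.52
Step 4: ni = 5e15 * 5967.52 * exp(-26.10236) = 1.38e+08 cm^-3

1.38e+08


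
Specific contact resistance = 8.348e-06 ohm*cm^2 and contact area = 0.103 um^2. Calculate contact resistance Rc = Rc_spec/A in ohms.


Step 1: Convert area to cm^2: 0.103 um^2 = 1.0300e-09 cm^2
Step 2: Rc = Rc_spec / A = 8.348e-06 / 1.0300e-09
Step 3: Rc = 8.10e+03 ohms

8.10e+03


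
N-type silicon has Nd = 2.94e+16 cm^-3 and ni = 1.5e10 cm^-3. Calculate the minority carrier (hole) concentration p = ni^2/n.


Step 1: Since Nd >> ni, n ≈ Nd = 2.94e+16 cm^-3
Step 2: p = ni^2 / n = (1.5e10)^2 / 2.94e+16
Step 3: p = 2.25e20 / 2.94e+16 = 7.65e+03 cm^-3

7.65e+03


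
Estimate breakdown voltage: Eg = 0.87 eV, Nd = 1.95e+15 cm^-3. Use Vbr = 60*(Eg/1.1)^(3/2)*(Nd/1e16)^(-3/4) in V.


Step 1: Eg/1.1 = 0.87/1.1 = 0.790909
Step 2: (Eg/1.1)^1.5 = 0.790909^1.5 = 0.703380
Step 3: (Nd/1e16)^(-0.75) = (0.195)^(-0.75) = 3.407800
Step 4: Vbr = 60 * 0.703380 * 3.407800 = 143.8 V

143.8


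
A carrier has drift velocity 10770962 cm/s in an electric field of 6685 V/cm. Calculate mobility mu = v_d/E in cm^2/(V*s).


Step 1: mu = v_d / E
Step 2: mu = 10770962 / 6685
Step 3: mu = 1611.21 cm^2/(V*s)

1611.21


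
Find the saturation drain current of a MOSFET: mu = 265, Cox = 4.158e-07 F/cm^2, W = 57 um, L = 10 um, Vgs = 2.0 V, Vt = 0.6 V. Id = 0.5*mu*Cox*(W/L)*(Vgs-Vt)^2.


Step 1: Overdrive voltage Vov = Vgs - Vt = 2.0 - 0.6 = 1.4 V
Step 2: W/L = 57/10 = 5.7
Step 3: Id = 0.5 * 265 * 4.158e-07 * 5.7 * 1.4^2
Step 4: Id = 6.16e-04 A

6.16e-04


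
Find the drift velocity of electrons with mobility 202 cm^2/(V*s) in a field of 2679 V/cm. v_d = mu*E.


Step 1: v_d = mu * E
Step 2: v_d = 202 * 2679 = 541158
Step 3: v_d = 5.41e+05 cm/s

5.41e+05


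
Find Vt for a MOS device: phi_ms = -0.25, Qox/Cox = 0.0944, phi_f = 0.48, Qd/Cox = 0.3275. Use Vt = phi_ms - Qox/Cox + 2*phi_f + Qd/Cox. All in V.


Step 1: Vt = phi_ms - Qox/Cox + 2*phi_f + Qd/Cox
Step 2: Vt = -0.25 - 0.0944 + 2*0.48 + 0.3275
Step 3: Vt = -0.25 - 0.0944 + 0.96 + 0.3275
Step 4: Vt = 0.9431 V

0.9431


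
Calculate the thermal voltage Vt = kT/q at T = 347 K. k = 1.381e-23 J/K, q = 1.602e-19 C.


Step 1: kT = 1.381e-23 * 347 = 4.79207e-21 J
Step 2: Vt = kT/q = 4.79207e-21 / 1.602e-19
Step 3: Vt = 0.02991 V

0.02991


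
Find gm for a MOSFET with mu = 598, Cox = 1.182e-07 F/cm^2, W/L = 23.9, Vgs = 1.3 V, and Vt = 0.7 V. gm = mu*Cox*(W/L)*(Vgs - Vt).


Step 1: Vov = Vgs - Vt = 1.3 - 0.7 = 0.6 V
Step 2: gm = mu * Cox * (W/L) * Vov
Step 3: gm = 598 * 1.182e-07 * 23.9 * 0.6 = 1.01e-03 S

1.01e-03


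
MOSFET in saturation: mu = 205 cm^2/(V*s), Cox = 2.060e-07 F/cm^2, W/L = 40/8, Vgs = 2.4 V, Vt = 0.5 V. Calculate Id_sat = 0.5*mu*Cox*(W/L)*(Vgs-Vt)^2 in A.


Step 1: Overdrive voltage Vov = Vgs - Vt = 2.4 - 0.5 = 1.9 V
Step 2: W/L = 40/8 = 5
Step 3: Id = 0.5 * 205 * 2.060e-07 * 5 * 1.9^2
Step 4: Id = 3.81e-04 A

3.81e-04


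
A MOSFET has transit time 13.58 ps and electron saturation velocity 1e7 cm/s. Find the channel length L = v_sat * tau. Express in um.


Step 1: tau in seconds = 13.58 ps * 1e-12 = 1.3580e-11 s
Step 2: L = v_sat * tau = 1e7 * 1.3580e-11 = 1.3580e-04 cm
Step 3: L in um = 1.3580e-04 * 1e4 = 1.358 um

1.358


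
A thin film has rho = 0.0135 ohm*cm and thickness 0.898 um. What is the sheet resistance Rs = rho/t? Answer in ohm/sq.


Step 1: Convert thickness to cm: t = 0.898 um = 8.9800e-05 cm
Step 2: Rs = rho / t = 0.0135 / 8.9800e-05
Step 3: Rs = 150.3 ohm/sq

150.3


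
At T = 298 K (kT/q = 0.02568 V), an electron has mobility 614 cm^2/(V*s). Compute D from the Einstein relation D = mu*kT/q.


Step 1: D = mu * (kT/q)
Step 2: D = 614 * 0.02568
Step 3: D = 15.77 cm^2/s

15.77


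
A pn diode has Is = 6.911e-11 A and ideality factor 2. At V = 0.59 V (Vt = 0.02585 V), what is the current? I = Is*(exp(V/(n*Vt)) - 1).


Step 1: V/(n*Vt) = 0.59/(2*0.02585) = 11.4120
Step 2: exp(11.4120) = 9.0400e+04
Step 3: I = 6.911e-11 * (9.0400e+04 - 1) = 6.25e-06 A

6.25e-06


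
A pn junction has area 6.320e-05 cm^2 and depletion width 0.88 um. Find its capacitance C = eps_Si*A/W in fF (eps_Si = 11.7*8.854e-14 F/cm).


Step 1: eps_Si = 11.7 * 8.854e-14 = 1.035918e-12 F/cm
Step 2: W in cm = 0.88 * 1e-4 = 8.80e-05 cm
Step 3: C = 1.035918e-12 * 6.320e-05 / 8.80e-05 = 7.439775e-13 F
Step 4: C = 743.98 fF

743.98


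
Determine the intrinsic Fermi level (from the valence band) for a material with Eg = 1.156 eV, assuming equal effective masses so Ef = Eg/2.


Step 1: For an intrinsic semiconductor, the Fermi level sits at midgap.
Step 2: Ef = Eg / 2 = 1.156 / 2 = 0.578 eV

0.578


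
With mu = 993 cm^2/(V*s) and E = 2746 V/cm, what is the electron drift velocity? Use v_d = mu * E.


Step 1: v_d = mu * E
Step 2: v_d = 993 * 2746 = 2726778
Step 3: v_d = 2.73e+06 cm/s

2.73e+06


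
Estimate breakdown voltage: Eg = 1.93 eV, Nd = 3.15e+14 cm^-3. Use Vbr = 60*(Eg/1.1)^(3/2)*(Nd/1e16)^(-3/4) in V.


Step 1: Eg/1.1 = 1.93/1.1 = 1.754545
Step 2: (Eg/1.1)^1.5 = 1.754545^1.5 = 2.324057
Step 3: (Nd/1e16)^(-0.75) = (0.0315)^(-0.75) = 13.374178
Step 4: Vbr = 60 * 2.324057 * 13.374178 = 1864.9 V

1864.9


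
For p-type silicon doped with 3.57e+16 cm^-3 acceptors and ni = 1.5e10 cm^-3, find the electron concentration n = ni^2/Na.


Step 1: Majority hole concentration p ≈ Na = 3.57e+16 cm^-3
Step 2: n = ni^2 / Na = (1.5e10)^2 / 3.57e+16
Step 3: n = 6.30e+03 cm^-3

6.30e+03


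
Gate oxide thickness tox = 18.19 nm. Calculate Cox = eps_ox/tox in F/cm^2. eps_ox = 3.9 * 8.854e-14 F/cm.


Step 1: eps_ox = 3.9 * 8.854e-14 = 3.45306e-13 F/cm
Step 2: tox in cm = 18.19 nm * 1e-7 = 1.8190e-06 cm
Step 3: Cox = 3.45306e-13 / 1.8190e-06 = 1.90e-07 F/cm^2

1.90e-07


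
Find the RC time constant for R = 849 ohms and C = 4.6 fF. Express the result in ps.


Step 1: tau = R * C
Step 2: tau = 849 * 4.6 fF = 849 * 4.6e-15 F
Step 3: tau = 3.9054e-12 s = 3.9054 ps

3.9054


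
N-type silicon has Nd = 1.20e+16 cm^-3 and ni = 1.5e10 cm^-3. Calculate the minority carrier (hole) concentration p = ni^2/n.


Step 1: Since Nd >> ni, n ≈ Nd = 1.20e+16 cm^-3
Step 2: p = ni^2 / n = (1.5e10)^2 / 1.20e+16
Step 3: p = 2.25e20 / 1.20e+16 = 1.88e+04 cm^-3

1.88e+04


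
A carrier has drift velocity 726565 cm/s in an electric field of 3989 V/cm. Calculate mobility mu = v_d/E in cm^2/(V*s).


Step 1: mu = v_d / E
Step 2: mu = 726565 / 3989
Step 3: mu = 182.14 cm^2/(V*s)

182.14


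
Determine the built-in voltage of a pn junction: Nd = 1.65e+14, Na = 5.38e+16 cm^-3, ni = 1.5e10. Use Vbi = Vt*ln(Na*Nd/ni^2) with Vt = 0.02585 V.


Step 1: Compute Na*Nd/ni^2 = 5.38e+16 * 1.65e+14 / (1.5e10)^2 = 3.9453e+10
Step 2: ln(3.9453e+10) = 24.3984
Step 3: Vbi = 0.02585 * 24.3984 = 0.631 V

0.631


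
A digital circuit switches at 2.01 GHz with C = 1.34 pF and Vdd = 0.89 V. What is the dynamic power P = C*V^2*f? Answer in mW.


Step 1: V^2 = 0.89^2 = 0.7921 V^2
Step 2: P = C*V^2*f = 1.34e-12 F * 0.7921 * 2.01e9 Hz
Step 3: P = 2.13344214e-03 W
Step 4: P = 2.133 mW

2.133


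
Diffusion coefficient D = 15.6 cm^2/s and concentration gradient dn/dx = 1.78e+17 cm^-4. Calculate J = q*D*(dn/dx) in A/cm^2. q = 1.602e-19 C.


Step 1: J = q * D * (dn/dx)
Step 2: J = 1.602e-19 * 15.6 * 1.78e+17
Step 3: J = 4.45e-01 A/cm^2

4.45e-01


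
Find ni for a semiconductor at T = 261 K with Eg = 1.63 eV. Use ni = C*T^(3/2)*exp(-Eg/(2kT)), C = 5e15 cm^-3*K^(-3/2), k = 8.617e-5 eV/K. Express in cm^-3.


Step 1: Compute kT = 8.617e-5 * 261 = 0.02249037 eV
Step 2: Exponent = -Eg/(2kT) = -1.63/(2*0.02249037) = -36.23773
Step 3: T^(3/2) = 261^1.5 = 4216.58
Step 4: ni = 5e15 * 4216.58 * exp(-36.23773) = 3.86e+03 cm^-3

3.86e+03


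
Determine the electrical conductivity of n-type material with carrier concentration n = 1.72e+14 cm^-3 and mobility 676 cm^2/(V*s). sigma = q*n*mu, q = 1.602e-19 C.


Step 1: sigma = q * n * mu
Step 2: sigma = 1.602e-19 * 1.72e+14 * 676
Step 3: sigma = 1.863e-02 S/cm

1.863e-02


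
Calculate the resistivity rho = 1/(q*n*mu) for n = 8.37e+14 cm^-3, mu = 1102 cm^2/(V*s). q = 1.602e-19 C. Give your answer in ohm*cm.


Step 1: sigma = q * n * mu = 1.602e-19 * 8.37e+14 * 1102 = 1.47764e-01 S/cm
Step 2: rho = 1 / sigma = 1 / 1.47764e-01 = 6.768 ohm*cm

6.768


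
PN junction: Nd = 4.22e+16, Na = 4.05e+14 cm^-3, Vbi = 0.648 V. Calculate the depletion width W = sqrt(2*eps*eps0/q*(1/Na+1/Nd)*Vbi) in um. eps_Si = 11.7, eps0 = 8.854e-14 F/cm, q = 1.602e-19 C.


Step 1: 1/Na + 1/Nd = 1/4.05e+14 + 1/4.22e+16 = 2.49283e-15
Step 2: 2*eps*eps0/q = 2*11.7*8.854e-14/1.602e-19 = 1.293281e+07
Step 3: W^2 = 1.293281e+07 * 2.49283e-15 * 0.648 = 2.08911e-08
Step 4: W = sqrt(2.08911e-08) = 1.445e-04 cm = 1.445 um

1.445


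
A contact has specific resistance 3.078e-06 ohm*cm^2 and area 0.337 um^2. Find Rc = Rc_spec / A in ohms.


Step 1: Convert area to cm^2: 0.337 um^2 = 3.3700e-09 cm^2
Step 2: Rc = Rc_spec / A = 3.078e-06 / 3.3700e-09
Step 3: Rc = 9.13e+02 ohms

9.13e+02


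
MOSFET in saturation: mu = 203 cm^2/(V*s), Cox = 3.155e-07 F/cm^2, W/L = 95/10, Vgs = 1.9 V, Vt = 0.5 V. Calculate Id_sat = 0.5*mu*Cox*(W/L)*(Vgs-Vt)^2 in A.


Step 1: Overdrive voltage Vov = Vgs - Vt = 1.9 - 0.5 = 1.4 V
Step 2: W/L = 95/10 = 9.5
Step 3: Id = 0.5 * 203 * 3.155e-07 * 9.5 * 1.4^2
Step 4: Id = 5.96e-04 A

5.96e-04


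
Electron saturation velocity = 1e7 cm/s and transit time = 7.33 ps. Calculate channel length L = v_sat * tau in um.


Step 1: tau in seconds = 7.33 ps * 1e-12 = 7.3300e-12 s
Step 2: L = v_sat * tau = 1e7 * 7.3300e-12 = 7.3300e-05 cm
Step 3: L in um = 7.3300e-05 * 1e4 = 0.733 um

0.733


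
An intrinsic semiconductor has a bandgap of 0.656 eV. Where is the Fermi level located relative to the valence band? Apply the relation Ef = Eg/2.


Step 1: For an intrinsic semiconductor, the Fermi level sits at midgap.
Step 2: Ef = Eg / 2 = 0.656 / 2 = 0.328 eV

0.328


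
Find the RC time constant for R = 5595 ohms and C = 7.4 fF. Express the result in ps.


Step 1: tau = R * C
Step 2: tau = 5595 * 7.4 fF = 5595 * 7.4e-15 F
Step 3: tau = 4.1403e-11 s = 41.403 ps

41.403


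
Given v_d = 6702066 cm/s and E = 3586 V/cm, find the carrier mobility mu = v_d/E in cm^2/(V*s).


Step 1: mu = v_d / E
Step 2: mu = 6702066 / 3586
Step 3: mu = 1868.95 cm^2/(V*s)

1868.95


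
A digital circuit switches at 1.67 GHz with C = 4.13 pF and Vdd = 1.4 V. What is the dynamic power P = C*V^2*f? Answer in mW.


Step 1: V^2 = 1.4^2 = 1.96 V^2
Step 2: P = C*V^2*f = 4.13e-12 F * 1.96 * 1.67e9 Hz
Step 3: P = 1.3518316e-02 W
Step 4: P = 13.518 mW

13.518


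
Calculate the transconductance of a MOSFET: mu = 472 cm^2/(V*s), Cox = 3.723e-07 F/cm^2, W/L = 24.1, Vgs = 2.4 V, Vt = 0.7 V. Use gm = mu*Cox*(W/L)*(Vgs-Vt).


Step 1: Vov = Vgs - Vt = 2.4 - 0.7 = 1.7 V
Step 2: gm = mu * Cox * (W/L) * Vov
Step 3: gm = 472 * 3.723e-07 * 24.1 * 1.7 = 7.20e-03 S

7.20e-03


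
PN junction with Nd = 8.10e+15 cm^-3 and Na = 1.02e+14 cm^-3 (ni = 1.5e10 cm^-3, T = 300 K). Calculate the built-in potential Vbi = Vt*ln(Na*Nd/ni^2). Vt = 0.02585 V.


Step 1: Compute Na*Nd/ni^2 = 1.02e+14 * 8.10e+15 / (1.5e10)^2 = 3.6720e+09
Step 2: ln(3.6720e+09) = 22.0240
Step 3: Vbi = 0.02585 * 22.0240 = 0.569 V

0.569


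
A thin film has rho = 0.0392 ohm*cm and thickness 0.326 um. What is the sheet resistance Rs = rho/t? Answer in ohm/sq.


Step 1: Convert thickness to cm: t = 0.326 um = 3.2600e-05 cm
Step 2: Rs = rho / t = 0.0392 / 3.2600e-05
Step 3: Rs = 1202.5 ohm/sq

1202.5


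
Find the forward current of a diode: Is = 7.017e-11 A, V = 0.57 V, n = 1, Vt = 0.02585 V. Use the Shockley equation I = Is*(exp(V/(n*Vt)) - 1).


Step 1: V/(n*Vt) = 0.57/(1*0.02585) = 22.0503
Step 2: exp(22.0503) = 3.7698e+09
Step 3: I = 7.017e-11 * (3.7698e+09 - 1) = 2.65e-01 A

2.65e-01


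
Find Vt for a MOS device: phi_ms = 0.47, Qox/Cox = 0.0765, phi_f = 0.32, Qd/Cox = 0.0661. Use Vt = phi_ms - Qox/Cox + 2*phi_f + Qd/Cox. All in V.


Step 1: Vt = phi_ms - Qox/Cox + 2*phi_f + Qd/Cox
Step 2: Vt = 0.47 - 0.0765 + 2*0.32 + 0.0661
Step 3: Vt = 0.47 - 0.0765 + 0.64 + 0.0661
Step 4: Vt = 1.0996 V

1.0996


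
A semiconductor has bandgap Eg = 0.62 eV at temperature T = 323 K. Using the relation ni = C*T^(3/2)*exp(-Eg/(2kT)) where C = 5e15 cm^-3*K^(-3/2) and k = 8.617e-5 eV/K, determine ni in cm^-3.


Step 1: Compute kT = 8.617e-5 * 323 = 0.02783291 eV
Step 2: Exponent = -Eg/(2kT) = -0.62/(2*0.02783291) = -11.13789
Step 3: T^(3/2) = 323^1.5 = 5805.02
Step 4: ni = 5e15 * 5805.02 * exp(-11.13789) = 4.22e+14 cm^-3

4.22e+14


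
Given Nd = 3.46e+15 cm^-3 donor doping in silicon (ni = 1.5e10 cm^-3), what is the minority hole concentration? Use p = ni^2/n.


Step 1: Since Nd >> ni, n ≈ Nd = 3.46e+15 cm^-3
Step 2: p = ni^2 / n = (1.5e10)^2 / 3.46e+15
Step 3: p = 2.25e20 / 3.46e+15 = 6.50e+04 cm^-3

6.50e+04


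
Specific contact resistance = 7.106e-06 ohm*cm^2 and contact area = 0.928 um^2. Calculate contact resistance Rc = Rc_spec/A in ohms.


Step 1: Convert area to cm^2: 0.928 um^2 = 9.2800e-09 cm^2
Step 2: Rc = Rc_spec / A = 7.106e-06 / 9.2800e-09
Step 3: Rc = 7.66e+02 ohms

7.66e+02


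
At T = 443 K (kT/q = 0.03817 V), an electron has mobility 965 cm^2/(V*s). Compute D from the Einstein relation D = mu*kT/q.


Step 1: D = mu * (kT/q)
Step 2: D = 965 * 0.03817
Step 3: D = 36.83 cm^2/s

36.83


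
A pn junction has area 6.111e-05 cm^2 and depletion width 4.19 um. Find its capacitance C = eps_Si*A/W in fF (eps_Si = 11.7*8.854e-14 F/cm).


Step 1: eps_Si = 11.7 * 8.854e-14 = 1.035918e-12 F/cm
Step 2: W in cm = 4.19 * 1e-4 = 4.19e-04 cm
Step 3: C = 1.035918e-12 * 6.111e-05 / 4.19e-04 = 1.510858e-13 F
Step 4: C = 151.09 fF

151.09


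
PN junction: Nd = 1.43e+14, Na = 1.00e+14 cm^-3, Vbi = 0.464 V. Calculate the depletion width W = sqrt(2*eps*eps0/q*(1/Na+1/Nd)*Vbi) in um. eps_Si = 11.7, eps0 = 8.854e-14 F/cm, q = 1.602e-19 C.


Step 1: 1/Na + 1/Nd = 1/1.00e+14 + 1/1.43e+14 = 1.69930e-14
Step 2: 2*eps*eps0/q = 2*11.7*8.854e-14/1.602e-19 = 1.293281e+07
Step 3: W^2 = 1.293281e+07 * 1.69930e-14 * 0.464 = 1.01972e-07
Step 4: W = sqrt(1.01972e-07) = 3.193e-04 cm = 3.193 um

3.193


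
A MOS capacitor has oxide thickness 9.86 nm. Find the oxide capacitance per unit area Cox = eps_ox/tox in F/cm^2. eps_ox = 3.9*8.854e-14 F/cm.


Step 1: eps_ox = 3.9 * 8.854e-14 = 3.45306e-13 F/cm
Step 2: tox in cm = 9.86 nm * 1e-7 = 9.8600e-07 cm
Step 3: Cox = 3.45306e-13 / 9.8600e-07 = 3.50e-07 F/cm^2

3.50e-07


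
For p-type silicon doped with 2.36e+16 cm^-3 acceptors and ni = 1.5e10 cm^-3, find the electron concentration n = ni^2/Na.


Step 1: Majority hole concentration p ≈ Na = 2.36e+16 cm^-3
Step 2: n = ni^2 / Na = (1.5e10)^2 / 2.36e+16
Step 3: n = 9.53e+03 cm^-3

9.53e+03


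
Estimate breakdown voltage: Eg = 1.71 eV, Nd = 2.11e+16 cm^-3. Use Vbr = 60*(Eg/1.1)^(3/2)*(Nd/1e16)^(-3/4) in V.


Step 1: Eg/1.1 = 1.71/1.1 = 1.554545
Step 2: (Eg/1.1)^1.5 = 1.554545^1.5 = 1.938228
Step 3: (Nd/1e16)^(-0.75) = (2.11)^(-0.75) = 0.571200
Step 4: Vbr = 60 * 1.938228 * 0.571200 = 66.4 V

66.4


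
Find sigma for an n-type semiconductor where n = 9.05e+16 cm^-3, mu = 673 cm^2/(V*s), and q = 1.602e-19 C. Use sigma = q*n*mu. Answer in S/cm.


Step 1: sigma = q * n * mu
Step 2: sigma = 1.602e-19 * 9.05e+16 * 673
Step 3: sigma = 9.757e+00 S/cm

9.757e+00


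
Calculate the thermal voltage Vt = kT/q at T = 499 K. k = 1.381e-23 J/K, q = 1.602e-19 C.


Step 1: kT = 1.381e-23 * 499 = 6.89119e-21 J
Step 2: Vt = kT/q = 6.89119e-21 / 1.602e-19
Step 3: Vt = 0.04302 V

0.04302


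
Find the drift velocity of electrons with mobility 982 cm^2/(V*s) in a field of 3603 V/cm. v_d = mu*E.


Step 1: v_d = mu * E
Step 2: v_d = 982 * 3603 = 3538146
Step 3: v_d = 3.54e+06 cm/s

3.54e+06


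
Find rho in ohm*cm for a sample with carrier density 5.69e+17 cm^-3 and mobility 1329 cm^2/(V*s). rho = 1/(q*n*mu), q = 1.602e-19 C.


Step 1: sigma = q * n * mu = 1.602e-19 * 5.69e+17 * 1329 = 1.21143e+02 S/cm
Step 2: rho = 1 / sigma = 1 / 1.21143e+02 = 0.008255 ohm*cm

0.008255


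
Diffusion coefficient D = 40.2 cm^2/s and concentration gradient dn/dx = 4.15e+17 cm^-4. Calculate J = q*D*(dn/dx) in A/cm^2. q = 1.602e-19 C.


Step 1: J = q * D * (dn/dx)
Step 2: J = 1.602e-19 * 40.2 * 4.15e+17
Step 3: J = 2.67e+00 A/cm^2

2.67e+00


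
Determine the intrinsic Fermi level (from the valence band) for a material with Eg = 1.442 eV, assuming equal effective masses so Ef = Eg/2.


Step 1: For an intrinsic semiconductor, the Fermi level sits at midgap.
Step 2: Ef = Eg / 2 = 1.442 / 2 = 0.721 eV

0.721


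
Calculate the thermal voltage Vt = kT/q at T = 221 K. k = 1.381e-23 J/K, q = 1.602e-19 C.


Step 1: kT = 1.381e-23 * 221 = 3.05201e-21 J
Step 2: Vt = kT/q = 3.05201e-21 / 1.602e-19
Step 3: Vt = 0.01905 V

0.01905


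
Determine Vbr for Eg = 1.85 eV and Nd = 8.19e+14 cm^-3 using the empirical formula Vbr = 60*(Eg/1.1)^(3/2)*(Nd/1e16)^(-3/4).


Step 1: Eg/1.1 = 1.85/1.1 = 1.681818
Step 2: (Eg/1.1)^1.5 = 1.681818^1.5 = 2.181064
Step 3: (Nd/1e16)^(-0.75) = (0.0819)^(-0.75) = 6.531863
Step 4: Vbr = 60 * 2.181064 * 6.531863 = 854.8 V

854.8


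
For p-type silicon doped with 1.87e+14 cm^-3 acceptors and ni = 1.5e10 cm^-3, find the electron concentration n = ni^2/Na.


Step 1: Majority hole concentration p ≈ Na = 1.87e+14 cm^-3
Step 2: n = ni^2 / Na = (1.5e10)^2 / 1.87e+14
Step 3: n = 1.20e+06 cm^-3

1.20e+06


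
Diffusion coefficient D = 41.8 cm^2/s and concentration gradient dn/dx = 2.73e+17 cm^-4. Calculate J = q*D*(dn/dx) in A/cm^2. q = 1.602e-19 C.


Step 1: J = q * D * (dn/dx)
Step 2: J = 1.602e-19 * 41.8 * 2.73e+17
Step 3: J = 1.83e+00 A/cm^2

1.83e+00


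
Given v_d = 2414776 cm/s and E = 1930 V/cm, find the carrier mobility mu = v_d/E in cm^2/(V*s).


Step 1: mu = v_d / E
Step 2: mu = 2414776 / 1930
Step 3: mu = 1251.18 cm^2/(V*s)

1251.18


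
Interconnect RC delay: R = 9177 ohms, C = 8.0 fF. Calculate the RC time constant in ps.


Step 1: tau = R * C
Step 2: tau = 9177 * 8.0 fF = 9177 * 8.0e-15 F
Step 3: tau = 7.3416e-11 s = 73.416 ps

73.416


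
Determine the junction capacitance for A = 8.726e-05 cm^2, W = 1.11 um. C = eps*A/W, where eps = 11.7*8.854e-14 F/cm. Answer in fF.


Step 1: eps_Si = 11.7 * 8.854e-14 = 1.035918e-12 F/cm
Step 2: W in cm = 1.11 * 1e-4 = 1.11e-04 cm
Step 3: C = 1.035918e-12 * 8.726e-05 / 1.11e-04 = 8.143622e-13 F
Step 4: C = 814.36 fF

814.36


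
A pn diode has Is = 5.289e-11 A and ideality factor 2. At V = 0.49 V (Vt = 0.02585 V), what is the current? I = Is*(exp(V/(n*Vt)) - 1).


Step 1: V/(n*Vt) = 0.49/(2*0.02585) = 9.4778
Step 2: exp(9.4778) = 1.3066e+04
Step 3: I = 5.289e-11 * (1.3066e+04 - 1) = 6.91e-07 A

6.91e-07


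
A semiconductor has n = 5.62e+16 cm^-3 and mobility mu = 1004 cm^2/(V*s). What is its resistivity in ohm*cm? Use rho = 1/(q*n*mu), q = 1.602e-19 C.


Step 1: sigma = q * n * mu = 1.602e-19 * 5.62e+16 * 1004 = 9.03925e+00 S/cm
Step 2: rho = 1 / sigma = 1 / 9.03925e+00 = 0.1106 ohm*cm

0.1106


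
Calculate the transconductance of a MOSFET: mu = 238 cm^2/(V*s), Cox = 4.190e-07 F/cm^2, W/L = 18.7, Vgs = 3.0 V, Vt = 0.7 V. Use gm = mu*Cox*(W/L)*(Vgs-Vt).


Step 1: Vov = Vgs - Vt = 3.0 - 0.7 = 2.3 V
Step 2: gm = mu * Cox * (W/L) * Vov
Step 3: gm = 238 * 4.190e-07 * 18.7 * 2.3 = 4.29e-03 S

4.29e-03


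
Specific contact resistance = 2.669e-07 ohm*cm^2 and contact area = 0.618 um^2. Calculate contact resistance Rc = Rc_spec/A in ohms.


Step 1: Convert area to cm^2: 0.618 um^2 = 6.1800e-09 cm^2
Step 2: Rc = Rc_spec / A = 2.669e-07 / 6.1800e-09
Step 3: Rc = 4.32e+01 ohms

4.32e+01


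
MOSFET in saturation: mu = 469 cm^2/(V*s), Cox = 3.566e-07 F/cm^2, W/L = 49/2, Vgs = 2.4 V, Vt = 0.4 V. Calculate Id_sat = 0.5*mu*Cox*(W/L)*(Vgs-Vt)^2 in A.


Step 1: Overdrive voltage Vov = Vgs - Vt = 2.4 - 0.4 = 2.0 V
Step 2: W/L = 49/2 = 24.5
Step 3: Id = 0.5 * 469 * 3.566e-07 * 24.5 * 2.0^2
Step 4: Id = 8.20e-03 A

8.20e-03


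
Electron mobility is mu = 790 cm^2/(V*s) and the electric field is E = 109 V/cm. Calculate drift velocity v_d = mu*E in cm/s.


Step 1: v_d = mu * E
Step 2: v_d = 790 * 109 = 86110
Step 3: v_d = 8.61e+04 cm/s

8.61e+04


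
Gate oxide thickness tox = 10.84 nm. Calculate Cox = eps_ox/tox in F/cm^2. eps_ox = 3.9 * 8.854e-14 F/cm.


Step 1: eps_ox = 3.9 * 8.854e-14 = 3.45306e-13 F/cm
Step 2: tox in cm = 10.84 nm * 1e-7 = 1.0840e-06 cm
Step 3: Cox = 3.45306e-13 / 1.0840e-06 = 3.19e-07 F/cm^2

3.19e-07


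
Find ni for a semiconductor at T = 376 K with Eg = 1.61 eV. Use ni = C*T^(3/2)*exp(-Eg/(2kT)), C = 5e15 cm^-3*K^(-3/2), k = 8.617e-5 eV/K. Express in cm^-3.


Step 1: Compute kT = 8.617e-5 * 376 = 0.03239992 eV
Step 2: Exponent = -Eg/(2kT) = -1.61/(2*0.03239992) = -24.84574
Step 3: T^(3/2) = 376^1.5 = 7290.91
Step 4: ni = 5e15 * 7290.91 * exp(-24.84574) = 5.91e+08 cm^-3

5.91e+08


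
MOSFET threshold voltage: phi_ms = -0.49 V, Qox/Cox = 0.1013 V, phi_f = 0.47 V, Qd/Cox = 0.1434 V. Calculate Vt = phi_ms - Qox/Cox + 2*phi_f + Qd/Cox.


Step 1: Vt = phi_ms - Qox/Cox + 2*phi_f + Qd/Cox
Step 2: Vt = -0.49 - 0.1013 + 2*0.47 + 0.1434
Step 3: Vt = -0.49 - 0.1013 + 0.94 + 0.1434
Step 4: Vt = 0.4921 V

0.4921


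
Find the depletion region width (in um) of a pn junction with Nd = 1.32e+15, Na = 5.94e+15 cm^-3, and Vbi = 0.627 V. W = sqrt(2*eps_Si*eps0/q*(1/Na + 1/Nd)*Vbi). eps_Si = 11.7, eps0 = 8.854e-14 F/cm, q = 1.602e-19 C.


Step 1: 1/Na + 1/Nd = 1/5.94e+15 + 1/1.32e+15 = 9.25926e-16
Step 2: 2*eps*eps0/q = 2*11.7*8.854e-14/1.602e-19 = 1.293281e+07
Step 3: W^2 = 1.293281e+07 * 9.25926e-16 * 0.627 = 7.50822e-09
Step 4: W = sqrt(7.50822e-09) = 8.665e-05 cm = 0.8665 um

0.8665


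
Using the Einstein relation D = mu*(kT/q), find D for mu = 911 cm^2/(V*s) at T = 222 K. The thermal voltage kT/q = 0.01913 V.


Step 1: D = mu * (kT/q)
Step 2: D = 911 * 0.01913
Step 3: D = 17.43 cm^2/s

17.43


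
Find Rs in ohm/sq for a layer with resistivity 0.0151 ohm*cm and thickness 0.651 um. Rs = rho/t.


Step 1: Convert thickness to cm: t = 0.651 um = 6.5100e-05 cm
Step 2: Rs = rho / t = 0.0151 / 6.5100e-05
Step 3: Rs = 232.0 ohm/sq

232.0


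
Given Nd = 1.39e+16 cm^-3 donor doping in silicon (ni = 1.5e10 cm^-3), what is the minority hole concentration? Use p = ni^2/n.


Step 1: Since Nd >> ni, n ≈ Nd = 1.39e+16 cm^-3
Step 2: p = ni^2 / n = (1.5e10)^2 / 1.39e+16
Step 3: p = 2.25e20 / 1.39e+16 = 1.62e+04 cm^-3

1.62e+04


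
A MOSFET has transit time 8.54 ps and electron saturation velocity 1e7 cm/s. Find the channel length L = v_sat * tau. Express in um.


Step 1: tau in seconds = 8.54 ps * 1e-12 = 8.5400e-12 s
Step 2: L = v_sat * tau = 1e7 * 8.5400e-12 = 8.5400e-05 cm
Step 3: L in um = 8.5400e-05 * 1e4 = 0.854 um

0.854


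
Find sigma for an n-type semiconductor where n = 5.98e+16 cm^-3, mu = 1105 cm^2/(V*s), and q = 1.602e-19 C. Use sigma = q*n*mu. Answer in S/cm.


Step 1: sigma = q * n * mu
Step 2: sigma = 1.602e-19 * 5.98e+16 * 1105
Step 3: sigma = 1.059e+01 S/cm

1.059e+01


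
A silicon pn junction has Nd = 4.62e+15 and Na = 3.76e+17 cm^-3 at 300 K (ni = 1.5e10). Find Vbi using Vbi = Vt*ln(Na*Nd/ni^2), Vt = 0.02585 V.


Step 1: Compute Na*Nd/ni^2 = 3.76e+17 * 4.62e+15 / (1.5e10)^2 = 7.7205e+12
Step 2: ln(7.7205e+12) = 29.6749
Step 3: Vbi = 0.02585 * 29.6749 = 0.767 V

0.767


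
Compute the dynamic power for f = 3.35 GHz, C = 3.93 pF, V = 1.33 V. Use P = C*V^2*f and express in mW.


Step 1: V^2 = 1.33^2 = 1.7689 V^2
Step 2: P = C*V^2*f = 3.93e-12 F * 1.7689 * 3.35e9 Hz
Step 3: P = 2.328845295e-02 W
Step 4: P = 23.288 mW

23.288


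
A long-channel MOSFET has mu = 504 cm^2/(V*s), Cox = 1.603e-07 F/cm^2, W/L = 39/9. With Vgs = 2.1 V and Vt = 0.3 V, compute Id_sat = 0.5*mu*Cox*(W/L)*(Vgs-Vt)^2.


Step 1: Overdrive voltage Vov = Vgs - Vt = 2.1 - 0.3 = 1.8 V
Step 2: W/L = 39/9 = 4.33333
Step 3: Id = 0.5 * 504 * 1.603e-07 * 4.33333 * 1.8^2
Step 4: Id = 5.67e-04 A

5.67e-04


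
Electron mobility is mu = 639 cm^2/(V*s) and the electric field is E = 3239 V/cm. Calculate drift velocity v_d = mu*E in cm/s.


Step 1: v_d = mu * E
Step 2: v_d = 639 * 3239 = 2069721
Step 3: v_d = 2.07e+06 cm/s

2.07e+06


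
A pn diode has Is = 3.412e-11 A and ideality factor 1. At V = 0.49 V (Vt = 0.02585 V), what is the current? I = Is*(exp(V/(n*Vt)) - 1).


Step 1: V/(n*Vt) = 0.49/(1*0.02585) = 18.9555
Step 2: exp(18.9555) = 1.7071e+08
Step 3: I = 3.412e-11 * (1.7071e+08 - 1) = 5.82e-03 A

5.82e-03


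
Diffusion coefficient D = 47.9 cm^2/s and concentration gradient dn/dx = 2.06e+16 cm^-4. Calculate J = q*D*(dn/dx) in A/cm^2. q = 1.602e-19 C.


Step 1: J = q * D * (dn/dx)
Step 2: J = 1.602e-19 * 47.9 * 2.06e+16
Step 3: J = 1.58e-01 A/cm^2

1.58e-01


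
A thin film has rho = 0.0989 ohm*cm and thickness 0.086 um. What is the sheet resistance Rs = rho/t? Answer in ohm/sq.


Step 1: Convert thickness to cm: t = 0.086 um = 8.6000e-06 cm
Step 2: Rs = rho / t = 0.0989 / 8.6000e-06
Step 3: Rs = 11500.0 ohm/sq

11500.0


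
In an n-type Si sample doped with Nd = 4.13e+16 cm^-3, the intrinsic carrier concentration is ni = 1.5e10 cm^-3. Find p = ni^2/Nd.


Step 1: Since Nd >> ni, n ≈ Nd = 4.13e+16 cm^-3
Step 2: p = ni^2 / n = (1.5e10)^2 / 4.13e+16
Step 3: p = 2.25e20 / 4.13e+16 = 5.45e+03 cm^-3

5.45e+03


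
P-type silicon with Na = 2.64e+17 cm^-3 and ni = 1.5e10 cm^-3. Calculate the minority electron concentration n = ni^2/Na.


Step 1: Majority hole concentration p ≈ Na = 2.64e+17 cm^-3
Step 2: n = ni^2 / Na = (1.5e10)^2 / 2.64e+17
Step 3: n = 8.52e+02 cm^-3

8.52e+02


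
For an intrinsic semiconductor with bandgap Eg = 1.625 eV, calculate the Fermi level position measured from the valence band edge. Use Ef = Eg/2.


Step 1: For an intrinsic semiconductor, the Fermi level sits at midgap.
Step 2: Ef = Eg / 2 = 1.625 / 2 = 0.8125 eV

0.8125


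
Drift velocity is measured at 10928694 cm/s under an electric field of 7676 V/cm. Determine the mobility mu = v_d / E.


Step 1: mu = v_d / E
Step 2: mu = 10928694 / 7676
Step 3: mu = 1423.75 cm^2/(V*s)

1423.75


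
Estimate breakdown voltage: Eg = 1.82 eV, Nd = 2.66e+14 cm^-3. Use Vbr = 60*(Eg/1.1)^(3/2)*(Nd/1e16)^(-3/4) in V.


Step 1: Eg/1.1 = 1.82/1.1 = 1.654545
Step 2: (Eg/1.1)^1.5 = 1.654545^1.5 = 2.128227
Step 3: (Nd/1e16)^(-0.75) = (0.0266)^(-0.75) = 15.182342
Step 4: Vbr = 60 * 2.128227 * 15.182342 = 1938.7 V

1938.7


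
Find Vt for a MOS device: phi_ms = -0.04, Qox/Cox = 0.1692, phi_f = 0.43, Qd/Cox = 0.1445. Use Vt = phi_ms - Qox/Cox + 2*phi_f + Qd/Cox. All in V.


Step 1: Vt = phi_ms - Qox/Cox + 2*phi_f + Qd/Cox
Step 2: Vt = -0.04 - 0.1692 + 2*0.43 + 0.1445
Step 3: Vt = -0.04 - 0.1692 + 0.86 + 0.1445
Step 4: Vt = 0.7953 V

0.7953


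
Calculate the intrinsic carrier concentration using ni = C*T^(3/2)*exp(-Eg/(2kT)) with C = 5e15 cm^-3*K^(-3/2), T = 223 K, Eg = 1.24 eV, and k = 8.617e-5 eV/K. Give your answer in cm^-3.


Step 1: Compute kT = 8.617e-5 * 223 = 0.01921591 eV
Step 2: Exponent = -Eg/(2kT) = -1.24/(2*0.01921591) = -32.26493
Step 3: T^(3/2) = 223^1.5 = 3330.10
Step 4: ni = 5e15 * 3330.10 * exp(-32.26493) = 1.62e+05 cm^-3

1.62e+05


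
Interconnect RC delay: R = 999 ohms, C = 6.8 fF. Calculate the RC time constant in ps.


Step 1: tau = R * C
Step 2: tau = 999 * 6.8 fF = 999 * 6.8e-15 F
Step 3: tau = 6.7932e-12 s = 6.7932 ps

6.7932


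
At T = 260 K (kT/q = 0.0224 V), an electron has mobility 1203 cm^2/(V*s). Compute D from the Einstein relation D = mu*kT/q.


Step 1: D = mu * (kT/q)
Step 2: D = 1203 * 0.0224
Step 3: D = 26.95 cm^2/s

26.95


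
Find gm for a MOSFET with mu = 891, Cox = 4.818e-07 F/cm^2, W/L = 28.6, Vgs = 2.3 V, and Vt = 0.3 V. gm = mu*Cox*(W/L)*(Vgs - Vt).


Step 1: Vov = Vgs - Vt = 2.3 - 0.3 = 2.0 V
Step 2: gm = mu * Cox * (W/L) * Vov
Step 3: gm = 891 * 4.818e-07 * 28.6 * 2.0 = 2.46e-02 S

2.46e-02


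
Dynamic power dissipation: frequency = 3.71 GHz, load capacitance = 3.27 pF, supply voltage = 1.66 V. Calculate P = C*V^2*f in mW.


Step 1: V^2 = 1.66^2 = 2.7556 V^2
Step 2: P = C*V^2*f = 3.27e-12 F * 2.7556 * 3.71e9 Hz
Step 3: P = 3.343011252e-02 W
Step 4: P = 33.43 mW

33.43


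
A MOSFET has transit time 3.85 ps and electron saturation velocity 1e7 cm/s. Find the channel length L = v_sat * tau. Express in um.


Step 1: tau in seconds = 3.85 ps * 1e-12 = 3.8500e-12 s
Step 2: L = v_sat * tau = 1e7 * 3.8500e-12 = 3.8500e-05 cm
Step 3: L in um = 3.8500e-05 * 1e4 = 0.385 um

0.385


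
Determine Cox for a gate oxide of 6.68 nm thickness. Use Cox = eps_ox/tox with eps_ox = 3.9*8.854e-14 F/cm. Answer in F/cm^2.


Step 1: eps_ox = 3.9 * 8.854e-14 = 3.45306e-13 F/cm
Step 2: tox in cm = 6.68 nm * 1e-7 = 6.6800e-07 cm
Step 3: Cox = 3.45306e-13 / 6.6800e-07 = 5.17e-07 F/cm^2

5.17e-07


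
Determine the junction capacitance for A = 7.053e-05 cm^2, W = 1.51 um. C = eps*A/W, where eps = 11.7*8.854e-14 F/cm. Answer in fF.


Step 1: eps_Si = 11.7 * 8.854e-14 = 1.035918e-12 F/cm
Step 2: W in cm = 1.51 * 1e-4 = 1.51e-04 cm
Step 3: C = 1.035918e-12 * 7.053e-05 / 1.51e-04 = 4.838629e-13 F
Step 4: C = 483.86 fF

483.86


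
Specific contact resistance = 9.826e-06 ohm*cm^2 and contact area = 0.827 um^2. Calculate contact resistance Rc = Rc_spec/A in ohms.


Step 1: Convert area to cm^2: 0.827 um^2 = 8.2700e-09 cm^2
Step 2: Rc = Rc_spec / A = 9.826e-06 / 8.2700e-09
Step 3: Rc = 1.19e+03 ohms

1.19e+03


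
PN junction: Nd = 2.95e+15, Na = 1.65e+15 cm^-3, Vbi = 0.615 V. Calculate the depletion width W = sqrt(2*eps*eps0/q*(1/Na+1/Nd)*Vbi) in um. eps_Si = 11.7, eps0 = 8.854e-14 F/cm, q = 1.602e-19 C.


Step 1: 1/Na + 1/Nd = 1/1.65e+15 + 1/2.95e+15 = 9.45044e-16
Step 2: 2*eps*eps0/q = 2*11.7*8.854e-14/1.602e-19 = 1.293281e+07
Step 3: W^2 = 1.293281e+07 * 9.45044e-16 * 0.615 = 7.51658e-09
Step 4: W = sqrt(7.51658e-09) = 8.670e-05 cm = 0.867 um

0.867


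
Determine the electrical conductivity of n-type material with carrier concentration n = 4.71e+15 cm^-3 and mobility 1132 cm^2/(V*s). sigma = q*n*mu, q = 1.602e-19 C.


Step 1: sigma = q * n * mu
Step 2: sigma = 1.602e-19 * 4.71e+15 * 1132
Step 3: sigma = 8.541e-01 S/cm

8.541e-01


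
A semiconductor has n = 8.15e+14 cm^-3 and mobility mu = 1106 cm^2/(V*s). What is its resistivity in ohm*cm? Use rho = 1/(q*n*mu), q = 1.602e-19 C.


Step 1: sigma = q * n * mu = 1.602e-19 * 8.15e+14 * 1106 = 1.44403e-01 S/cm
Step 2: rho = 1 / sigma = 1 / 1.44403e-01 = 6.925 ohm*cm

6.925


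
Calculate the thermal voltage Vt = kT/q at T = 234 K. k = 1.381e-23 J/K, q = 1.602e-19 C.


Step 1: kT = 1.381e-23 * 234 = 3.23154e-21 J
Step 2: Vt = kT/q = 3.23154e-21 / 1.602e-19
Step 3: Vt = 0.02017 V

0.02017


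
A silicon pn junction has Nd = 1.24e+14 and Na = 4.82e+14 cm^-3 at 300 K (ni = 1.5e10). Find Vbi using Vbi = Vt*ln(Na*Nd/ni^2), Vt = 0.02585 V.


Step 1: Compute Na*Nd/ni^2 = 4.82e+14 * 1.24e+14 / (1.5e10)^2 = 2.6564e+08
Step 2: ln(2.6564e+08) = 19.3977
Step 3: Vbi = 0.02585 * 19.3977 = 0.501 V

0.501


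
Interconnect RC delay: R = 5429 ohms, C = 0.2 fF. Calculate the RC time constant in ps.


Step 1: tau = R * C
Step 2: tau = 5429 * 0.2 fF = 5429 * 2.0e-16 F
Step 3: tau = 1.0858e-12 s = 1.0858 ps

1.0858


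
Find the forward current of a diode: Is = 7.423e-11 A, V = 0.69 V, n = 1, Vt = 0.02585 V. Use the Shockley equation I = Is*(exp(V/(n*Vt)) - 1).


Step 1: V/(n*Vt) = 0.69/(1*0.02585) = 26.6925
Step 2: exp(26.6925) = 3.9121e+11
Step 3: I = 7.423e-11 * (3.9121e+11 - 1) = 2.90e+01 A

2.90e+01


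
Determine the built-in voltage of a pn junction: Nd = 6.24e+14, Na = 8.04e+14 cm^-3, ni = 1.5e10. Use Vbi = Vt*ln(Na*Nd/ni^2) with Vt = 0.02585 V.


Step 1: Compute Na*Nd/ni^2 = 8.04e+14 * 6.24e+14 / (1.5e10)^2 = 2.2298e+09
Step 2: ln(2.2298e+09) = 21.5252
Step 3: Vbi = 0.02585 * 21.5252 = 0.556 V

0.556


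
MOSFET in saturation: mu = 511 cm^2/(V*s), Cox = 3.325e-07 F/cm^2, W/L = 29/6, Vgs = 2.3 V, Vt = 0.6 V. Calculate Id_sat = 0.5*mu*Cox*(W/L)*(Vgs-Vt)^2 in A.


Step 1: Overdrive voltage Vov = Vgs - Vt = 2.3 - 0.6 = 1.7 V
Step 2: W/L = 29/6 = 4.83333
Step 3: Id = 0.5 * 511 * 3.325e-07 * 4.83333 * 1.7^2
Step 4: Id = 1.19e-03 A

1.19e-03


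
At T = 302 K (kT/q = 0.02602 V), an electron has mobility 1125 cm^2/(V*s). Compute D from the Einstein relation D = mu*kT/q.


Step 1: D = mu * (kT/q)
Step 2: D = 1125 * 0.02602
Step 3: D = 29.27 cm^2/s

29.27


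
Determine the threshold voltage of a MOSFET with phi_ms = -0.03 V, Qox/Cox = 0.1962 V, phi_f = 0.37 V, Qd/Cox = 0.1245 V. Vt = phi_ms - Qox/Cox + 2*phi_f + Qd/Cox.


Step 1: Vt = phi_ms - Qox/Cox + 2*phi_f + Qd/Cox
Step 2: Vt = -0.03 - 0.1962 + 2*0.37 + 0.1245
Step 3: Vt = -0.03 - 0.1962 + 0.74 + 0.1245
Step 4: Vt = 0.6383 V

0.6383


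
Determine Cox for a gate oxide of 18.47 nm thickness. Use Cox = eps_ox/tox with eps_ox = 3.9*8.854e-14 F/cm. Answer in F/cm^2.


Step 1: eps_ox = 3.9 * 8.854e-14 = 3.45306e-13 F/cm
Step 2: tox in cm = 18.47 nm * 1e-7 = 1.8470e-06 cm
Step 3: Cox = 3.45306e-13 / 1.8470e-06 = 1.87e-07 F/cm^2

1.87e-07


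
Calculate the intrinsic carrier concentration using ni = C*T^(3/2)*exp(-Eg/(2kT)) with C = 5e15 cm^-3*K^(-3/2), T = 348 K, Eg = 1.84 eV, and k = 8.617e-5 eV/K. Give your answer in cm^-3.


Step 1: Compute kT = 8.617e-5 * 348 = 0.02998716 eV
Step 2: Exponent = -Eg/(2kT) = -1.84/(2*0.02998716) = -30.67980
Step 3: T^(3/2) = 348^1.5 = 6491.86
Step 4: ni = 5e15 * 6491.86 * exp(-30.67980) = 1.54e+06 cm^-3

1.54e+06


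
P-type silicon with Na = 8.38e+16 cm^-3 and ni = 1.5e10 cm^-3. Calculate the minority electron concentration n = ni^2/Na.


Step 1: Majority hole concentration p ≈ Na = 8.38e+16 cm^-3
Step 2: n = ni^2 / Na = (1.5e10)^2 / 8.38e+16
Step 3: n = 2.68e+03 cm^-3

2.68e+03


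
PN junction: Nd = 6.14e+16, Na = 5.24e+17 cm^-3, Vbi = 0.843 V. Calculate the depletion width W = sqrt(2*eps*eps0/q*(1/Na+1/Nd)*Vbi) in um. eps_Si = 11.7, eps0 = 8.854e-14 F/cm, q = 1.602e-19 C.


Step 1: 1/Na + 1/Nd = 1/5.24e+17 + 1/6.14e+16 = 1.81950e-17
Step 2: 2*eps*eps0/q = 2*11.7*8.854e-14/1.602e-19 = 1.293281e+07
Step 3: W^2 = 1.293281e+07 * 1.81950e-17 * 0.843 = 1.98368e-10
Step 4: W = sqrt(1.98368e-10) = 1.408e-05 cm = 0.1408 um

0.1408


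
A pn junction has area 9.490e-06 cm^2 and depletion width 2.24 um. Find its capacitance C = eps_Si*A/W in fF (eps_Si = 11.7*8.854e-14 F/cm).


Step 1: eps_Si = 11.7 * 8.854e-14 = 1.035918e-12 F/cm
Step 2: W in cm = 2.24 * 1e-4 = 2.24e-04 cm
Step 3: C = 1.035918e-12 * 9.490e-06 / 2.24e-04 = 4.388778e-14 F
Step 4: C = 43.89 fF

43.89


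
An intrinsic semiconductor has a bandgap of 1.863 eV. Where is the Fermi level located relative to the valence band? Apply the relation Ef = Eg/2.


Step 1: For an intrinsic semiconductor, the Fermi level sits at midgap.
Step 2: Ef = Eg / 2 = 1.863 / 2 = 0.9315 eV

0.9315


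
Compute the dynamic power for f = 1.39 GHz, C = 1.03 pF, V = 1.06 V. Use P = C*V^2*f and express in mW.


Step 1: V^2 = 1.06^2 = 1.1236 V^2
Step 2: P = C*V^2*f = 1.03e-12 F * 1.1236 * 1.39e9 Hz
Step 3: P = 1.60865812e-03 W
Step 4: P = 1.609 mW

1.609


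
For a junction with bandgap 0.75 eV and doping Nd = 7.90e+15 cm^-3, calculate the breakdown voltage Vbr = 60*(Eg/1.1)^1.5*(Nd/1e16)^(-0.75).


Step 1: Eg/1.1 = 0.75/1.1 = 0.681818
Step 2: (Eg/1.1)^1.5 = 0.681818^1.5 = 0.562993
Step 3: (Nd/1e16)^(-0.75) = (0.79)^(-0.75) = 1.193383
Step 4: Vbr = 60 * 0.562993 * 1.193383 = 40.3 V

40.3


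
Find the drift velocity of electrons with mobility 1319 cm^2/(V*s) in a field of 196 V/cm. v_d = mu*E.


Step 1: v_d = mu * E
Step 2: v_d = 1319 * 196 = 258524
Step 3: v_d = 2.59e+05 cm/s

2.59e+05


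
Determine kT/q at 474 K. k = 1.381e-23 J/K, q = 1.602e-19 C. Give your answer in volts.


Step 1: kT = 1.381e-23 * 474 = 6.54594e-21 J
Step 2: Vt = kT/q = 6.54594e-21 / 1.602e-19
Step 3: Vt = 0.04086 V

0.04086


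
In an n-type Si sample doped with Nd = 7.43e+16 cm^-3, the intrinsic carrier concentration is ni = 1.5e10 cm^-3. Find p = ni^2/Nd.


Step 1: Since Nd >> ni, n ≈ Nd = 7.43e+16 cm^-3
Step 2: p = ni^2 / n = (1.5e10)^2 / 7.43e+16
Step 3: p = 2.25e20 / 7.43e+16 = 3.03e+03 cm^-3

3.03e+03


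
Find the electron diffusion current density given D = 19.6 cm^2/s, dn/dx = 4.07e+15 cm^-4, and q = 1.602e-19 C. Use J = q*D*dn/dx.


Step 1: J = q * D * (dn/dx)
Step 2: J = 1.602e-19 * 19.6 * 4.07e+15
Step 3: J = 1.28e-02 A/cm^2

1.28e-02


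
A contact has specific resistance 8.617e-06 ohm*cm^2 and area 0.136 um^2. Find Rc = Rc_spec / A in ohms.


Step 1: Convert area to cm^2: 0.136 um^2 = 1.3600e-09 cm^2
Step 2: Rc = Rc_spec / A = 8.617e-06 / 1.3600e-09
Step 3: Rc = 6.34e+03 ohms

6.34e+03


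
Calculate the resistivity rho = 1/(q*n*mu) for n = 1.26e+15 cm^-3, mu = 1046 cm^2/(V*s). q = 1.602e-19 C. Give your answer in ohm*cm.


Step 1: sigma = q * n * mu = 1.602e-19 * 1.26e+15 * 1046 = 2.11137e-01 S/cm
Step 2: rho = 1 / sigma = 1 / 2.11137e-01 = 4.736 ohm*cm

4.736


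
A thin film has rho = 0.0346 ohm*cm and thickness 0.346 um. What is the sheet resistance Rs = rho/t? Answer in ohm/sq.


Step 1: Convert thickness to cm: t = 0.346 um = 3.4600e-05 cm
Step 2: Rs = rho / t = 0.0346 / 3.4600e-05
Step 3: Rs = 1000.0 ohm/sq

1000.0


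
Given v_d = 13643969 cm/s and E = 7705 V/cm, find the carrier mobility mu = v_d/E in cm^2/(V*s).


Step 1: mu = v_d / E
Step 2: mu = 13643969 / 7705
Step 3: mu = 1770.79 cm^2/(V*s)

1770.79


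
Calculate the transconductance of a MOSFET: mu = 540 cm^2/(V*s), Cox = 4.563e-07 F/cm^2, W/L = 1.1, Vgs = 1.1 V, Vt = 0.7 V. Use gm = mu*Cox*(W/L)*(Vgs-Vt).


Step 1: Vov = Vgs - Vt = 1.1 - 0.7 = 0.4 V
Step 2: gm = mu * Cox * (W/L) * Vov
Step 3: gm = 540 * 4.563e-07 * 1.1 * 0.4 = 1.08e-04 S

1.08e-04
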